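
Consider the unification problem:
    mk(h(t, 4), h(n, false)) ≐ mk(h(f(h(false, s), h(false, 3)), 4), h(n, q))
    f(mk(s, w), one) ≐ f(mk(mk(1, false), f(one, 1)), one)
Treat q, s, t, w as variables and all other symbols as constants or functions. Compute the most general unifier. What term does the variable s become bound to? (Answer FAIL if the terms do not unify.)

Decompose mk/2: h(t, 4) ≐ h(f(h(false, s), h(false, 3)), 4),  h(n, false) ≐ h(n, q).
Decompose h/2: t ≐ f(h(false, s), h(false, 3)),  4 ≐ 4.
Bind t := f(h(false, s), h(false, 3)); no other remaining equation mentions t.
Delete trivial equation 4 ≐ 4.
Decompose h/2: n ≐ n,  false ≐ q.
Delete trivial equation n ≐ n.
Bind q := false; no other remaining equation mentions q.
Decompose f/2: mk(s, w) ≐ mk(mk(1, false), f(one, 1)),  one ≐ one.
Decompose mk/2: s ≐ mk(1, false),  w ≐ f(one, 1).
Bind s := mk(1, false); no other remaining equation mentions s. Substituting into the earlier binding gives t := f(h(false, mk(1, false)), h(false, 3)).
Bind w := f(one, 1); no other remaining equation mentions w.
Delete trivial equation one ≐ one.
MGU = { t ↦ f(h(false, mk(1, false)), h(false, 3)), q ↦ false, s ↦ mk(1, false), w ↦ f(one, 1) }, so s ↦ mk(1, false).

mk(1, false)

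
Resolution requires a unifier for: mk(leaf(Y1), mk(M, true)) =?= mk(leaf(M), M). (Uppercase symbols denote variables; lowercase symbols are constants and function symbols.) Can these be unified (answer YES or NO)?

NO

Decompose mk/2: leaf(Y1) =?= leaf(M),  mk(M, true) =?= M.
Decompose leaf/1: Y1 =?= M.
Bind Y1 := M; no other remaining equation mentions Y1.
Occurs check fails: M occurs in mk(M, true); the equation M =?= mk(M, true) has no finite solution.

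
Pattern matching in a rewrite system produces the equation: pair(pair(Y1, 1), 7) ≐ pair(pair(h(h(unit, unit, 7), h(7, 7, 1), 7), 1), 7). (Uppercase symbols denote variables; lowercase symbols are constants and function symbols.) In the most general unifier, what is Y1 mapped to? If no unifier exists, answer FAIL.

Decompose pair/2: pair(Y1, 1) ≐ pair(h(h(unit, unit, 7), h(7, 7, 1), 7), 1),  7 ≐ 7.
Decompose pair/2: Y1 ≐ h(h(unit, unit, 7), h(7, 7, 1), 7),  1 ≐ 1.
Bind Y1 := h(h(unit, unit, 7), h(7, 7, 1), 7); no other remaining equation mentions Y1.
Delete trivial equation 1 ≐ 1.
Delete trivial equation 7 ≐ 7.
MGU = { Y1 ↦ h(h(unit, unit, 7), h(7, 7, 1), 7) }, so Y1 ↦ h(h(unit, unit, 7), h(7, 7, 1), 7).

h(h(unit, unit, 7), h(7, 7, 1), 7)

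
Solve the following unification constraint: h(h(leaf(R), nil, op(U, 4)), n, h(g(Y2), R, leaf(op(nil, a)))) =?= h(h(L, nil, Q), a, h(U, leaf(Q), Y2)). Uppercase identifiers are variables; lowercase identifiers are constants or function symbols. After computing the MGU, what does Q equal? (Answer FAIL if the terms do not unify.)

Decompose h/3: h(leaf(R), nil, op(U, 4)) =?= h(L, nil, Q),  n =?= a,  h(g(Y2), R, leaf(op(nil, a))) =?= h(U, leaf(Q), Y2).
Decompose h/3: leaf(R) =?= L,  nil =?= nil,  op(U, 4) =?= Q.
Bind L := leaf(R); no other remaining equation mentions L.
Delete trivial equation nil =?= nil.
Bind Q := op(U, 4); substituting into the one remaining equation that mentions Q gives: h(g(Y2), R, leaf(op(nil, a))) =?= h(U, leaf(op(U, 4)), Y2).
Clash: constants n and a differ; no unifier exists.

FAIL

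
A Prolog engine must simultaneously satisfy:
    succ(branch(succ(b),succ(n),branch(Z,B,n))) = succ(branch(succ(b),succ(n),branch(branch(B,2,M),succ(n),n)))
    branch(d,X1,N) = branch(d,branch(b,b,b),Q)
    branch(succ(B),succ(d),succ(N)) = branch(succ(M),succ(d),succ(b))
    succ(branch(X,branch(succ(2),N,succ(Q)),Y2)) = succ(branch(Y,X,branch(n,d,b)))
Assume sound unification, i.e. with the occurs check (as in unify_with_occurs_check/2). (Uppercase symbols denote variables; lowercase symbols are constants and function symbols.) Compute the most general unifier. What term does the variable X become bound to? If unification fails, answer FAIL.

Decompose succ/1: branch(succ(b),succ(n),branch(Z,B,n)) = branch(succ(b),succ(n),branch(branch(B,2,M),succ(n),n)).
Decompose branch/3: succ(b) = succ(b),  succ(n) = succ(n),  branch(Z,B,n) = branch(branch(B,2,M),succ(n),n).
Delete trivial equation succ(b) = succ(b).
Delete trivial equation succ(n) = succ(n).
Decompose branch/3: Z = branch(B,2,M),  B = succ(n),  n = n.
Bind Z := branch(B,2,M); no other remaining equation mentions Z.
Bind B := succ(n); substituting into the one remaining equation that mentions B gives: branch(succ(succ(n)),succ(d),succ(N)) = branch(succ(M),succ(d),succ(b)). Substituting into the earlier binding gives Z := branch(succ(n),2,M).
Delete trivial equation n = n.
Decompose branch/3: d = d,  X1 = branch(b,b,b),  N = Q.
Delete trivial equation d = d.
Bind X1 := branch(b,b,b); no other remaining equation mentions X1.
Bind N := Q; substituting into the remaining equations gives: branch(succ(succ(n)),succ(d),succ(Q)) = branch(succ(M),succ(d),succ(b)),  succ(branch(X,branch(succ(2),Q,succ(Q)),Y2)) = succ(branch(Y,X,branch(n,d,b))).
Decompose branch/3: succ(succ(n)) = succ(M),  succ(d) = succ(d),  succ(Q) = succ(b).
Decompose succ/1: succ(n) = M.
Bind M := succ(n); no other remaining equation mentions M. Substituting into the earlier binding gives Z := branch(succ(n),2,succ(n)).
Delete trivial equation succ(d) = succ(d).
Decompose succ/1: Q = b.
Bind Q := b; substituting into the remaining equation gives: succ(branch(X,branch(succ(2),b,succ(b)),Y2)) = succ(branch(Y,X,branch(n,d,b))). Substituting into the earlier binding gives N := b.
Decompose succ/1: branch(X,branch(succ(2),b,succ(b)),Y2) = branch(Y,X,branch(n,d,b)).
Decompose branch/3: X = Y,  branch(succ(2),b,succ(b)) = X,  Y2 = branch(n,d,b).
Bind X := Y; substituting into the one remaining equation that mentions X gives: branch(succ(2),b,succ(b)) = Y.
Bind Y := branch(succ(2),b,succ(b)); no other remaining equation mentions Y. Substituting into the earlier binding gives X := branch(succ(2),b,succ(b)).
Bind Y2 := branch(n,d,b).
MGU = { Z -> branch(succ(n),2,succ(n)), B -> succ(n), X1 -> branch(b,b,b), N -> b, M -> succ(n), Q -> b, X -> branch(succ(2),b,succ(b)), Y -> branch(succ(2),b,succ(b)), Y2 -> branch(n,d,b) }, so X -> branch(succ(2),b,succ(b)).

branch(succ(2),b,succ(b))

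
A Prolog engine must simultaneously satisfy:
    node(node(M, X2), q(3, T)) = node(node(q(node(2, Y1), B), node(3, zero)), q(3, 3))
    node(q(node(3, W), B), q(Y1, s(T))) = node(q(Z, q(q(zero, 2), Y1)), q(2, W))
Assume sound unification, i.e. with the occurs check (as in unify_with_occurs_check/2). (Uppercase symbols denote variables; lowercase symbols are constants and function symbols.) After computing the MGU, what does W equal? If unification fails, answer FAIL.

Decompose node/2: node(M, X2) = node(q(node(2, Y1), B), node(3, zero)),  q(3, T) = q(3, 3).
Decompose node/2: M = q(node(2, Y1), B),  X2 = node(3, zero).
Bind M := q(node(2, Y1), B); no other remaining equation mentions M.
Bind X2 := node(3, zero); no other remaining equation mentions X2.
Decompose q/2: 3 = 3,  T = 3.
Delete trivial equation 3 = 3.
Bind T := 3; substituting into the remaining equation gives: node(q(node(3, W), B), q(Y1, s(3))) = node(q(Z, q(q(zero, 2), Y1)), q(2, W)).
Decompose node/2: q(node(3, W), B) = q(Z, q(q(zero, 2), Y1)),  q(Y1, s(3)) = q(2, W).
Decompose q/2: node(3, W) = Z,  B = q(q(zero, 2), Y1).
Bind Z := node(3, W); no other remaining equation mentions Z.
Bind B := q(q(zero, 2), Y1); no other remaining equation mentions B. Substituting into the earlier binding gives M := q(node(2, Y1), q(q(zero, 2), Y1)).
Decompose q/2: Y1 = 2,  s(3) = W.
Bind Y1 := 2; no other remaining equation mentions Y1. Substituting into the earlier bindings gives M := q(node(2, 2), q(q(zero, 2), 2)), B := q(q(zero, 2), 2).
Bind W := s(3). Substituting into the earlier binding gives Z := node(3, s(3)).
MGU = { M -> q(node(2, 2), q(q(zero, 2), 2)), X2 -> node(3, zero), T -> 3, Z -> node(3, s(3)), B -> q(q(zero, 2), 2), Y1 -> 2, W -> s(3) }, so W -> s(3).

s(3)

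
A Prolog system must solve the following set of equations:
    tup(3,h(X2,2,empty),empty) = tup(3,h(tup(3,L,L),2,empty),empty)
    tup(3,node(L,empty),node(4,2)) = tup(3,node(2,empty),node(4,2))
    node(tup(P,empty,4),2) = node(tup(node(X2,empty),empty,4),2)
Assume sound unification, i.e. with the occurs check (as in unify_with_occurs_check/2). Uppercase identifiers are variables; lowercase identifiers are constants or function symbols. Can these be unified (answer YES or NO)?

YES

Decompose tup/3: 3 = 3,  h(X2,2,empty) = h(tup(3,L,L),2,empty),  empty = empty.
Delete trivial equation 3 = 3.
Decompose h/3: X2 = tup(3,L,L),  2 = 2,  empty = empty.
Bind X2 := tup(3,L,L); substituting into the one remaining equation that mentions X2 gives: node(tup(P,empty,4),2) = node(tup(node(tup(3,L,L),empty),empty,4),2).
Delete trivial equation 2 = 2.
Delete trivial equation empty = empty.
Delete trivial equation empty = empty.
Decompose tup/3: 3 = 3,  node(L,empty) = node(2,empty),  node(4,2) = node(4,2).
Delete trivial equation 3 = 3.
Decompose node/2: L = 2,  empty = empty.
Bind L := 2; substituting into the one remaining equation that mentions L gives: node(tup(P,empty,4),2) = node(tup(node(tup(3,2,2),empty),empty,4),2). Substituting into the earlier binding gives X2 := tup(3,2,2).
Delete trivial equation empty = empty.
Delete trivial equation node(4,2) = node(4,2).
Decompose node/2: tup(P,empty,4) = tup(node(tup(3,2,2),empty),empty,4),  2 = 2.
Decompose tup/3: P = node(tup(3,2,2),empty),  empty = empty,  4 = 4.
Bind P := node(tup(3,2,2),empty); no other remaining equation mentions P.
Delete trivial equation empty = empty.
Delete trivial equation 4 = 4.
Delete trivial equation 2 = 2.
No equations remain and no clash or occurs-check failure arose, so a unifier exists.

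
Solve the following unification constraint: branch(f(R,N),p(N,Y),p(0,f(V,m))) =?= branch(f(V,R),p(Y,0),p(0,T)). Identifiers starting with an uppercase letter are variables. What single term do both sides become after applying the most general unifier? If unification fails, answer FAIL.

branch(f(0,0),p(0,0),p(0,f(0,m)))

Decompose branch/3: f(R,N) =?= f(V,R),  p(N,Y) =?= p(Y,0),  p(0,f(V,m)) =?= p(0,T).
Decompose f/2: R =?= V,  N =?= R.
Bind R := V; substituting into the one remaining equation that mentions R gives: N =?= V.
Bind N := V; substituting into the one remaining equation that mentions N gives: p(V,Y) =?= p(Y,0).
Decompose p/2: V =?= Y,  Y =?= 0.
Bind V := Y; substituting into the one remaining equation that mentions V gives: p(0,f(Y,m)) =?= p(0,T). Substituting into the earlier bindings gives R := Y, N := Y.
Bind Y := 0; substituting into the remaining equation gives: p(0,f(0,m)) =?= p(0,T). Substituting into the earlier bindings gives R := 0, N := 0, V := 0.
Decompose p/2: 0 =?= 0,  f(0,m) =?= T.
Delete trivial equation 0 =?= 0.
Bind T := f(0,m).
Applying the MGU to either side gives branch(f(0,0),p(0,0),p(0,f(0,m))).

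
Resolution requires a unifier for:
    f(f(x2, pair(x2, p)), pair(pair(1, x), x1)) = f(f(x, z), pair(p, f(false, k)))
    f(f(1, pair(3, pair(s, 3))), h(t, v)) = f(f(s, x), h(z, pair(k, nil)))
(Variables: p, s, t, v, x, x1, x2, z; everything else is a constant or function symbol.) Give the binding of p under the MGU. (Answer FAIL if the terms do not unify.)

Decompose f/2: f(x2, pair(x2, p)) = f(x, z),  pair(pair(1, x), x1) = pair(p, f(false, k)).
Decompose f/2: x2 = x,  pair(x2, p) = z.
Bind x2 := x; substituting into the one remaining equation that mentions x2 gives: pair(x, p) = z.
Bind z := pair(x, p); substituting into the one remaining equation that mentions z gives: f(f(1, pair(3, pair(s, 3))), h(t, v)) = f(f(s, x), h(pair(x, p), pair(k, nil))).
Decompose pair/2: pair(1, x) = p,  x1 = f(false, k).
Bind p := pair(1, x); substituting into the one remaining equation that mentions p gives: f(f(1, pair(3, pair(s, 3))), h(t, v)) = f(f(s, x), h(pair(x, pair(1, x)), pair(k, nil))). Substituting into the earlier binding gives z := pair(x, pair(1, x)).
Bind x1 := f(false, k); no other remaining equation mentions x1.
Decompose f/2: f(1, pair(3, pair(s, 3))) = f(s, x),  h(t, v) = h(pair(x, pair(1, x)), pair(k, nil)).
Decompose f/2: 1 = s,  pair(3, pair(s, 3)) = x.
Bind s := 1; substituting into the one remaining equation that mentions s gives: pair(3, pair(1, 3)) = x.
Bind x := pair(3, pair(1, 3)); substituting into the remaining equation gives: h(t, v) = h(pair(pair(3, pair(1, 3)), pair(1, pair(3, pair(1, 3)))), pair(k, nil)). Substituting into the earlier bindings gives x2 := pair(3, pair(1, 3)), z := pair(pair(3, pair(1, 3)), pair(1, pair(3, pair(1, 3)))), p := pair(1, pair(3, pair(1, 3))).
Decompose h/2: t = pair(pair(3, pair(1, 3)), pair(1, pair(3, pair(1, 3)))),  v = pair(k, nil).
Bind t := pair(pair(3, pair(1, 3)), pair(1, pair(3, pair(1, 3)))); no other remaining equation mentions t.
Bind v := pair(k, nil).
MGU = { x2 := pair(3, pair(1, 3)), z := pair(pair(3, pair(1, 3)), pair(1, pair(3, pair(1, 3)))), p := pair(1, pair(3, pair(1, 3))), x1 := f(false, k), s := 1, x := pair(3, pair(1, 3)), t := pair(pair(3, pair(1, 3)), pair(1, pair(3, pair(1, 3)))), v := pair(k, nil) }, so p := pair(1, pair(3, pair(1, 3))).

pair(1, pair(3, pair(1, 3)))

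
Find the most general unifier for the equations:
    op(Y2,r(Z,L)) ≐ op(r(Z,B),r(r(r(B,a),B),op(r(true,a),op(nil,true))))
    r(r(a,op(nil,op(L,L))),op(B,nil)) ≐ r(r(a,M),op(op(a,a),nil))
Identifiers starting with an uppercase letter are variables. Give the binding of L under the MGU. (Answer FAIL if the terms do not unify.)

Decompose op/2: Y2 ≐ r(Z,B),  r(Z,L) ≐ r(r(r(B,a),B),op(r(true,a),op(nil,true))).
Bind Y2 := r(Z,B); no other remaining equation mentions Y2.
Decompose r/2: Z ≐ r(r(B,a),B),  L ≐ op(r(true,a),op(nil,true)).
Bind Z := r(r(B,a),B); no other remaining equation mentions Z. Substituting into the earlier binding gives Y2 := r(r(r(B,a),B),B).
Bind L := op(r(true,a),op(nil,true)); substituting into the remaining equation gives: r(r(a,op(nil,op(op(r(true,a),op(nil,true)),op(r(true,a),op(nil,true))))),op(B,nil)) ≐ r(r(a,M),op(op(a,a),nil)).
Decompose r/2: r(a,op(nil,op(op(r(true,a),op(nil,true)),op(r(true,a),op(nil,true))))) ≐ r(a,M),  op(B,nil) ≐ op(op(a,a),nil).
Decompose r/2: a ≐ a,  op(nil,op(op(r(true,a),op(nil,true)),op(r(true,a),op(nil,true)))) ≐ M.
Delete trivial equation a ≐ a.
Bind M := op(nil,op(op(r(true,a),op(nil,true)),op(r(true,a),op(nil,true)))); no other remaining equation mentions M.
Decompose op/2: B ≐ op(a,a),  nil ≐ nil.
Bind B := op(a,a); no other remaining equation mentions B. Substituting into the earlier bindings gives Y2 := r(r(r(op(a,a),a),op(a,a)),op(a,a)), Z := r(r(op(a,a),a),op(a,a)).
Delete trivial equation nil ≐ nil.
MGU = { Y2 := r(r(r(op(a,a),a),op(a,a)),op(a,a)), Z := r(r(op(a,a),a),op(a,a)), L := op(r(true,a),op(nil,true)), M := op(nil,op(op(r(true,a),op(nil,true)),op(r(true,a),op(nil,true)))), B := op(a,a) }, so L := op(r(true,a),op(nil,true)).

op(r(true,a),op(nil,true))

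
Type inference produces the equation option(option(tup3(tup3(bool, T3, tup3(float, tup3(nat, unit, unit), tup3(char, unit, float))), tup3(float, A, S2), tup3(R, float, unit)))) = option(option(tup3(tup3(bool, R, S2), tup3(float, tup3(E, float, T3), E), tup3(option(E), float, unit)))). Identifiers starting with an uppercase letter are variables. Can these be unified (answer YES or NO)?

YES

Decompose option/1: option(tup3(tup3(bool, T3, tup3(float, tup3(nat, unit, unit), tup3(char, unit, float))), tup3(float, A, S2), tup3(R, float, unit))) = option(tup3(tup3(bool, R, S2), tup3(float, tup3(E, float, T3), E), tup3(option(E), float, unit))).
Decompose option/1: tup3(tup3(bool, T3, tup3(float, tup3(nat, unit, unit), tup3(char, unit, float))), tup3(float, A, S2), tup3(R, float, unit)) = tup3(tup3(bool, R, S2), tup3(float, tup3(E, float, T3), E), tup3(option(E), float, unit)).
Decompose tup3/3: tup3(bool, T3, tup3(float, tup3(nat, unit, unit), tup3(char, unit, float))) = tup3(bool, R, S2),  tup3(float, A, S2) = tup3(float, tup3(E, float, T3), E),  tup3(R, float, unit) = tup3(option(E), float, unit).
Decompose tup3/3: bool = bool,  T3 = R,  tup3(float, tup3(nat, unit, unit), tup3(char, unit, float)) = S2.
Delete trivial equation bool = bool.
Bind T3 := R; substituting into the one remaining equation that mentions T3 gives: tup3(float, A, S2) = tup3(float, tup3(E, float, R), E).
Bind S2 := tup3(float, tup3(nat, unit, unit), tup3(char, unit, float)); substituting into the one remaining equation that mentions S2 gives: tup3(float, A, tup3(float, tup3(nat, unit, unit), tup3(char, unit, float))) = tup3(float, tup3(E, float, R), E).
Decompose tup3/3: float = float,  A = tup3(E, float, R),  tup3(float, tup3(nat, unit, unit), tup3(char, unit, float)) = E.
Delete trivial equation float = float.
Bind A := tup3(E, float, R); no other remaining equation mentions A.
Bind E := tup3(float, tup3(nat, unit, unit), tup3(char, unit, float)); substituting into the remaining equation gives: tup3(R, float, unit) = tup3(option(tup3(float, tup3(nat, unit, unit), tup3(char, unit, float))), float, unit). Substituting into the earlier binding gives A := tup3(tup3(float, tup3(nat, unit, unit), tup3(char, unit, float)), float, R).
Decompose tup3/3: R = option(tup3(float, tup3(nat, unit, unit), tup3(char, unit, float))),  float = float,  unit = unit.
Bind R := option(tup3(float, tup3(nat, unit, unit), tup3(char, unit, float))); no other remaining equation mentions R. Substituting into the earlier bindings gives T3 := option(tup3(float, tup3(nat, unit, unit), tup3(char, unit, float))), A := tup3(tup3(float, tup3(nat, unit, unit), tup3(char, unit, float)), float, option(tup3(float, tup3(nat, unit, unit), tup3(char, unit, float)))).
Delete trivial equation float = float.
Delete trivial equation unit = unit.
No equations remain and no clash or occurs-check failure arose, so a unifier exists.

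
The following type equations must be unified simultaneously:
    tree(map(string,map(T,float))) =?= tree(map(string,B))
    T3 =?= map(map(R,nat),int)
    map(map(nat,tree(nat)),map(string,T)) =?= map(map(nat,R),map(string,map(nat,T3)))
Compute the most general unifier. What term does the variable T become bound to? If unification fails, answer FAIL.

Decompose tree/1: map(string,map(T,float)) =?= map(string,B).
Decompose map/2: string =?= string,  map(T,float) =?= B.
Delete trivial equation string =?= string.
Bind B := map(T,float); no other remaining equation mentions B.
Bind T3 := map(map(R,nat),int); substituting into the remaining equation gives: map(map(nat,tree(nat)),map(string,T)) =?= map(map(nat,R),map(string,map(nat,map(map(R,nat),int)))).
Decompose map/2: map(nat,tree(nat)) =?= map(nat,R),  map(string,T) =?= map(string,map(nat,map(map(R,nat),int))).
Decompose map/2: nat =?= nat,  tree(nat) =?= R.
Delete trivial equation nat =?= nat.
Bind R := tree(nat); substituting into the remaining equation gives: map(string,T) =?= map(string,map(nat,map(map(tree(nat),nat),int))). Substituting into the earlier binding gives T3 := map(map(tree(nat),nat),int).
Decompose map/2: string =?= string,  T =?= map(nat,map(map(tree(nat),nat),int)).
Delete trivial equation string =?= string.
Bind T := map(nat,map(map(tree(nat),nat),int)). Substituting into the earlier binding gives B := map(map(nat,map(map(tree(nat),nat),int)),float).
MGU = { B := map(map(nat,map(map(tree(nat),nat),int)),float), T3 := map(map(tree(nat),nat),int), R := tree(nat), T := map(nat,map(map(tree(nat),nat),int)) }, so T := map(nat,map(map(tree(nat),nat),int)).

map(nat,map(map(tree(nat),nat),int))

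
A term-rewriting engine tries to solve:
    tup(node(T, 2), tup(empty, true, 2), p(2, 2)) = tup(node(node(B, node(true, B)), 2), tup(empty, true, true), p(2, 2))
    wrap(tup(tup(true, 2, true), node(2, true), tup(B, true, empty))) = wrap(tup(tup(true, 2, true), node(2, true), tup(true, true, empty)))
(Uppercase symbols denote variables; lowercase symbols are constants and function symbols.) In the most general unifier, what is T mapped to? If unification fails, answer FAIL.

Decompose tup/3: node(T, 2) = node(node(B, node(true, B)), 2),  tup(empty, true, 2) = tup(empty, true, true),  p(2, 2) = p(2, 2).
Decompose node/2: T = node(B, node(true, B)),  2 = 2.
Bind T := node(B, node(true, B)); no other remaining equation mentions T.
Delete trivial equation 2 = 2.
Decompose tup/3: empty = empty,  true = true,  2 = true.
Delete trivial equation empty = empty.
Delete trivial equation true = true.
Clash: constants 2 and true differ; no unifier exists.

FAIL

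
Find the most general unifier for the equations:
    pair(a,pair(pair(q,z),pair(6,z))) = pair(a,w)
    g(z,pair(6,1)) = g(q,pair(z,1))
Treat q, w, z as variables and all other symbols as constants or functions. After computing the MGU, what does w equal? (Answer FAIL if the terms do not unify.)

pair(pair(6,6),pair(6,6))

Decompose pair/2: a = a,  pair(pair(q,z),pair(6,z)) = w.
Delete trivial equation a = a.
Bind w := pair(pair(q,z),pair(6,z)); no other remaining equation mentions w.
Decompose g/2: z = q,  pair(6,1) = pair(z,1).
Bind z := q; substituting into the remaining equation gives: pair(6,1) = pair(q,1). Substituting into the earlier binding gives w := pair(pair(q,q),pair(6,q)).
Decompose pair/2: 6 = q,  1 = 1.
Bind q := 6; no other remaining equation mentions q. Substituting into the earlier bindings gives w := pair(pair(6,6),pair(6,6)), z := 6.
Delete trivial equation 1 = 1.
MGU = { w := pair(pair(6,6),pair(6,6)), z := 6, q := 6 }, so w := pair(pair(6,6),pair(6,6)).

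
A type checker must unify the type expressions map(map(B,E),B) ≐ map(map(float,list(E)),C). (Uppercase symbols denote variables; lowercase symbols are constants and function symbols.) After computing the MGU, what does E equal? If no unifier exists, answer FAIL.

Decompose map/2: map(B,E) ≐ map(float,list(E)),  B ≐ C.
Decompose map/2: B ≐ float,  E ≐ list(E).
Bind B := float; substituting into the one remaining equation that mentions B gives: float ≐ C.
Occurs check fails: E occurs in list(E); the equation E ≐ list(E) has no finite solution.

FAIL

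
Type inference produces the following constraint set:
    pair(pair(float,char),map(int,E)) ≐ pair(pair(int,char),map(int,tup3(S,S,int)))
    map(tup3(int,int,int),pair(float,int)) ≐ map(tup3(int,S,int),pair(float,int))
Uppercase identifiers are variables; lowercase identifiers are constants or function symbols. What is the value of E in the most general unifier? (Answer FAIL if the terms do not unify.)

FAIL

Decompose pair/2: pair(float,char) ≐ pair(int,char),  map(int,E) ≐ map(int,tup3(S,S,int)).
Decompose pair/2: float ≐ int,  char ≐ char.
Clash: constants float and int differ; no unifier exists.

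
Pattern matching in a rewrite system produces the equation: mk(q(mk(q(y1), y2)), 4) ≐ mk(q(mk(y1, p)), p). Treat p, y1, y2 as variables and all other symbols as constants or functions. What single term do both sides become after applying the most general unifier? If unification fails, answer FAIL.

Decompose mk/2: q(mk(q(y1), y2)) ≐ q(mk(y1, p)),  4 ≐ p.
Decompose q/1: mk(q(y1), y2) ≐ mk(y1, p).
Decompose mk/2: q(y1) ≐ y1,  y2 ≐ p.
Occurs check fails: y1 occurs in q(y1); the equation y1 ≐ q(y1) has no finite solution.

FAIL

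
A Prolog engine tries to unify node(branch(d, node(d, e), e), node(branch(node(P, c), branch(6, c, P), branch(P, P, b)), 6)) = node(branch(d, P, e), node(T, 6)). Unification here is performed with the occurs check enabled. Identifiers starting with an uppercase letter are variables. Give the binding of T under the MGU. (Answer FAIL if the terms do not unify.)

Decompose node/2: branch(d, node(d, e), e) = branch(d, P, e),  node(branch(node(P, c), branch(6, c, P), branch(P, P, b)), 6) = node(T, 6).
Decompose branch/3: d = d,  node(d, e) = P,  e = e.
Delete trivial equation d = d.
Bind P := node(d, e); substituting into the one remaining equation that mentions P gives: node(branch(node(node(d, e), c), branch(6, c, node(d, e)), branch(node(d, e), node(d, e), b)), 6) = node(T, 6).
Delete trivial equation e = e.
Decompose node/2: branch(node(node(d, e), c), branch(6, c, node(d, e)), branch(node(d, e), node(d, e), b)) = T,  6 = 6.
Bind T := branch(node(node(d, e), c), branch(6, c, node(d, e)), branch(node(d, e), node(d, e), b)); no other remaining equation mentions T.
Delete trivial equation 6 = 6.
MGU = { P -> node(d, e), T -> branch(node(node(d, e), c), branch(6, c, node(d, e)), branch(node(d, e), node(d, e), b)) }, so T -> branch(node(node(d, e), c), branch(6, c, node(d, e)), branch(node(d, e), node(d, e), b)).

branch(node(node(d, e), c), branch(6, c, node(d, e)), branch(node(d, e), node(d, e), b))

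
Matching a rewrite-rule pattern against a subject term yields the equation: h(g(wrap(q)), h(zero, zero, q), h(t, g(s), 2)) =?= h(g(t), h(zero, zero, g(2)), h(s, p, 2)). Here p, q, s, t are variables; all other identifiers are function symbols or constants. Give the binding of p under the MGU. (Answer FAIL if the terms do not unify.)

g(wrap(g(2)))

Decompose h/3: g(wrap(q)) =?= g(t),  h(zero, zero, q) =?= h(zero, zero, g(2)),  h(t, g(s), 2) =?= h(s, p, 2).
Decompose g/1: wrap(q) =?= t.
Bind t := wrap(q); substituting into the one remaining equation that mentions t gives: h(wrap(q), g(s), 2) =?= h(s, p, 2).
Decompose h/3: zero =?= zero,  zero =?= zero,  q =?= g(2).
Delete trivial equation zero =?= zero.
Delete trivial equation zero =?= zero.
Bind q := g(2); substituting into the remaining equation gives: h(wrap(g(2)), g(s), 2) =?= h(s, p, 2). Substituting into the earlier binding gives t := wrap(g(2)).
Decompose h/3: wrap(g(2)) =?= s,  g(s) =?= p,  2 =?= 2.
Bind s := wrap(g(2)); substituting into the one remaining equation that mentions s gives: g(wrap(g(2))) =?= p.
Bind p := g(wrap(g(2))); no other remaining equation mentions p.
Delete trivial equation 2 =?= 2.
MGU = { t ↦ wrap(g(2)), q ↦ g(2), s ↦ wrap(g(2)), p ↦ g(wrap(g(2))) }, so p ↦ g(wrap(g(2))).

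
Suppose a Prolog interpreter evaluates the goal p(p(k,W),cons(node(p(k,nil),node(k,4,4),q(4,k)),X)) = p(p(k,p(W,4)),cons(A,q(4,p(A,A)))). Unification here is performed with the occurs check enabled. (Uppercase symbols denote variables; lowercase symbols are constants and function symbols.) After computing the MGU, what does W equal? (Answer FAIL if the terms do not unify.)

Decompose p/2: p(k,W) = p(k,p(W,4)),  cons(node(p(k,nil),node(k,4,4),q(4,k)),X) = cons(A,q(4,p(A,A))).
Decompose p/2: k = k,  W = p(W,4).
Delete trivial equation k = k.
Occurs check fails: W occurs in p(W,4); the equation W = p(W,4) has no finite solution.

FAIL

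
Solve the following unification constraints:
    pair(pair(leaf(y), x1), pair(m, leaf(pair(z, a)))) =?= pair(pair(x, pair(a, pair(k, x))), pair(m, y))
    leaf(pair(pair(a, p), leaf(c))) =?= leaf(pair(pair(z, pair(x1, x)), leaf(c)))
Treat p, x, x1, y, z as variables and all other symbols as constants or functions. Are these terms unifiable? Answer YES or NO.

YES

Decompose pair/2: pair(leaf(y), x1) =?= pair(x, pair(a, pair(k, x))),  pair(m, leaf(pair(z, a))) =?= pair(m, y).
Decompose pair/2: leaf(y) =?= x,  x1 =?= pair(a, pair(k, x)).
Bind x := leaf(y); substituting into the 2 remaining equations that mention x gives: x1 =?= pair(a, pair(k, leaf(y))),  leaf(pair(pair(a, p), leaf(c))) =?= leaf(pair(pair(z, pair(x1, leaf(y))), leaf(c))).
Bind x1 := pair(a, pair(k, leaf(y))); substituting into the one remaining equation that mentions x1 gives: leaf(pair(pair(a, p), leaf(c))) =?= leaf(pair(pair(z, pair(pair(a, pair(k, leaf(y))), leaf(y))), leaf(c))).
Decompose pair/2: m =?= m,  leaf(pair(z, a)) =?= y.
Delete trivial equation m =?= m.
Bind y := leaf(pair(z, a)); substituting into the remaining equation gives: leaf(pair(pair(a, p), leaf(c))) =?= leaf(pair(pair(z, pair(pair(a, pair(k, leaf(leaf(pair(z, a))))), leaf(leaf(pair(z, a))))), leaf(c))). Substituting into the earlier bindings gives x := leaf(leaf(pair(z, a))), x1 := pair(a, pair(k, leaf(leaf(pair(z, a))))).
Decompose leaf/1: pair(pair(a, p), leaf(c)) =?= pair(pair(z, pair(pair(a, pair(k, leaf(leaf(pair(z, a))))), leaf(leaf(pair(z, a))))), leaf(c)).
Decompose pair/2: pair(a, p) =?= pair(z, pair(pair(a, pair(k, leaf(leaf(pair(z, a))))), leaf(leaf(pair(z, a))))),  leaf(c) =?= leaf(c).
Decompose pair/2: a =?= z,  p =?= pair(pair(a, pair(k, leaf(leaf(pair(z, a))))), leaf(leaf(pair(z, a)))).
Bind z := a; substituting into the one remaining equation that mentions z gives: p =?= pair(pair(a, pair(k, leaf(leaf(pair(a, a))))), leaf(leaf(pair(a, a)))). Substituting into the earlier bindings gives x := leaf(leaf(pair(a, a))), x1 := pair(a, pair(k, leaf(leaf(pair(a, a))))), y := leaf(pair(a, a)).
Bind p := pair(pair(a, pair(k, leaf(leaf(pair(a, a))))), leaf(leaf(pair(a, a)))); no other remaining equation mentions p.
Delete trivial equation leaf(c) =?= leaf(c).
No equations remain and no clash or occurs-check failure arose, so a unifier exists.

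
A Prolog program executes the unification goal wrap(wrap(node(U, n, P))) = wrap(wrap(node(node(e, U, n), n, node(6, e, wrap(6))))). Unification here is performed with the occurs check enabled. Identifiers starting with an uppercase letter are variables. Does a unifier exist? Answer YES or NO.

Decompose wrap/1: wrap(node(U, n, P)) = wrap(node(node(e, U, n), n, node(6, e, wrap(6)))).
Decompose wrap/1: node(U, n, P) = node(node(e, U, n), n, node(6, e, wrap(6))).
Decompose node/3: U = node(e, U, n),  n = n,  P = node(6, e, wrap(6)).
Occurs check fails: U occurs in node(e, U, n); the equation U = node(e, U, n) has no finite solution.

NO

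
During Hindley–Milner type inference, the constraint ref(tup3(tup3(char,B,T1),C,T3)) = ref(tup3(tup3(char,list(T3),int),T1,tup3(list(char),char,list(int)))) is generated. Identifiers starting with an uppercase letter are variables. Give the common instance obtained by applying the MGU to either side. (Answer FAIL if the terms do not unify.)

ref(tup3(tup3(char,list(tup3(list(char),char,list(int))),int),int,tup3(list(char),char,list(int))))

Decompose ref/1: tup3(tup3(char,B,T1),C,T3) = tup3(tup3(char,list(T3),int),T1,tup3(list(char),char,list(int))).
Decompose tup3/3: tup3(char,B,T1) = tup3(char,list(T3),int),  C = T1,  T3 = tup3(list(char),char,list(int)).
Decompose tup3/3: char = char,  B = list(T3),  T1 = int.
Delete trivial equation char = char.
Bind B := list(T3); no other remaining equation mentions B.
Bind T1 := int; substituting into the one remaining equation that mentions T1 gives: C = int.
Bind C := int; no other remaining equation mentions C.
Bind T3 := tup3(list(char),char,list(int)). Substituting into the earlier binding gives B := list(tup3(list(char),char,list(int))).
Applying the MGU to either side gives ref(tup3(tup3(char,list(tup3(list(char),char,list(int))),int),int,tup3(list(char),char,list(int)))).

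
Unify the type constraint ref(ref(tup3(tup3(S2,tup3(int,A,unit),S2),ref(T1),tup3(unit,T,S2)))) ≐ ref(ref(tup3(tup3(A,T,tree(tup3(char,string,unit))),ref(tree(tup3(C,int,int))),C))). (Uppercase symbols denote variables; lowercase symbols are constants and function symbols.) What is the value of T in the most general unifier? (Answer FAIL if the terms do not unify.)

Decompose ref/1: ref(tup3(tup3(S2,tup3(int,A,unit),S2),ref(T1),tup3(unit,T,S2))) ≐ ref(tup3(tup3(A,T,tree(tup3(char,string,unit))),ref(tree(tup3(C,int,int))),C)).
Decompose ref/1: tup3(tup3(S2,tup3(int,A,unit),S2),ref(T1),tup3(unit,T,S2)) ≐ tup3(tup3(A,T,tree(tup3(char,string,unit))),ref(tree(tup3(C,int,int))),C).
Decompose tup3/3: tup3(S2,tup3(int,A,unit),S2) ≐ tup3(A,T,tree(tup3(char,string,unit))),  ref(T1) ≐ ref(tree(tup3(C,int,int))),  tup3(unit,T,S2) ≐ C.
Decompose tup3/3: S2 ≐ A,  tup3(int,A,unit) ≐ T,  S2 ≐ tree(tup3(char,string,unit)).
Bind S2 := A; substituting into the 2 remaining equations that mention S2 gives: A ≐ tree(tup3(char,string,unit)),  tup3(unit,T,A) ≐ C.
Bind T := tup3(int,A,unit); substituting into the one remaining equation that mentions T gives: tup3(unit,tup3(int,A,unit),A) ≐ C.
Bind A := tree(tup3(char,string,unit)); substituting into the one remaining equation that mentions A gives: tup3(unit,tup3(int,tree(tup3(char,string,unit)),unit),tree(tup3(char,string,unit))) ≐ C. Substituting into the earlier bindings gives S2 := tree(tup3(char,string,unit)), T := tup3(int,tree(tup3(char,string,unit)),unit).
Decompose ref/1: T1 ≐ tree(tup3(C,int,int)).
Bind T1 := tree(tup3(C,int,int)); no other remaining equation mentions T1.
Bind C := tup3(unit,tup3(int,tree(tup3(char,string,unit)),unit),tree(tup3(char,string,unit))). Substituting into the earlier binding gives T1 := tree(tup3(tup3(unit,tup3(int,tree(tup3(char,string,unit)),unit),tree(tup3(char,string,unit))),int,int)).
MGU = { S2 -> tree(tup3(char,string,unit)), T -> tup3(int,tree(tup3(char,string,unit)),unit), A -> tree(tup3(char,string,unit)), T1 -> tree(tup3(tup3(unit,tup3(int,tree(tup3(char,string,unit)),unit),tree(tup3(char,string,unit))),int,int)), C -> tup3(unit,tup3(int,tree(tup3(char,string,unit)),unit),tree(tup3(char,string,unit))) }, so T -> tup3(int,tree(tup3(char,string,unit)),unit).

tup3(int,tree(tup3(char,string,unit)),unit)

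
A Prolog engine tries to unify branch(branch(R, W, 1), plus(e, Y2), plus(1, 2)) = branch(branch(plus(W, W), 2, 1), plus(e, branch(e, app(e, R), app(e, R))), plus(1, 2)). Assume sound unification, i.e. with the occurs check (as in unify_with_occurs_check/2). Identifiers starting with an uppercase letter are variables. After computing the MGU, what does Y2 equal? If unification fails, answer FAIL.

Decompose branch/3: branch(R, W, 1) = branch(plus(W, W), 2, 1),  plus(e, Y2) = plus(e, branch(e, app(e, R), app(e, R))),  plus(1, 2) = plus(1, 2).
Decompose branch/3: R = plus(W, W),  W = 2,  1 = 1.
Bind R := plus(W, W); substituting into the one remaining equation that mentions R gives: plus(e, Y2) = plus(e, branch(e, app(e, plus(W, W)), app(e, plus(W, W)))).
Bind W := 2; substituting into the one remaining equation that mentions W gives: plus(e, Y2) = plus(e, branch(e, app(e, plus(2, 2)), app(e, plus(2, 2)))). Substituting into the earlier binding gives R := plus(2, 2).
Delete trivial equation 1 = 1.
Decompose plus/2: e = e,  Y2 = branch(e, app(e, plus(2, 2)), app(e, plus(2, 2))).
Delete trivial equation e = e.
Bind Y2 := branch(e, app(e, plus(2, 2)), app(e, plus(2, 2))); no other remaining equation mentions Y2.
Delete trivial equation plus(1, 2) = plus(1, 2).
MGU = { R ↦ plus(2, 2), W ↦ 2, Y2 ↦ branch(e, app(e, plus(2, 2)), app(e, plus(2, 2))) }, so Y2 ↦ branch(e, app(e, plus(2, 2)), app(e, plus(2, 2))).

branch(e, app(e, plus(2, 2)), app(e, plus(2, 2)))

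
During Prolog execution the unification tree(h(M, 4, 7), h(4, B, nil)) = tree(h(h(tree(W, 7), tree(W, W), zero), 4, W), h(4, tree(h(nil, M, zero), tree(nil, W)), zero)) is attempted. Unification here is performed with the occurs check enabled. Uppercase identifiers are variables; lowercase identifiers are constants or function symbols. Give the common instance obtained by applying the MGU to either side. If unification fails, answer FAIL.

Decompose tree/2: h(M, 4, 7) = h(h(tree(W, 7), tree(W, W), zero), 4, W),  h(4, B, nil) = h(4, tree(h(nil, M, zero), tree(nil, W)), zero).
Decompose h/3: M = h(tree(W, 7), tree(W, W), zero),  4 = 4,  7 = W.
Bind M := h(tree(W, 7), tree(W, W), zero); substituting into the one remaining equation that mentions M gives: h(4, B, nil) = h(4, tree(h(nil, h(tree(W, 7), tree(W, W), zero), zero), tree(nil, W)), zero).
Delete trivial equation 4 = 4.
Bind W := 7; substituting into the remaining equation gives: h(4, B, nil) = h(4, tree(h(nil, h(tree(7, 7), tree(7, 7), zero), zero), tree(nil, 7)), zero). Substituting into the earlier binding gives M := h(tree(7, 7), tree(7, 7), zero).
Decompose h/3: 4 = 4,  B = tree(h(nil, h(tree(7, 7), tree(7, 7), zero), zero), tree(nil, 7)),  nil = zero.
Delete trivial equation 4 = 4.
Bind B := tree(h(nil, h(tree(7, 7), tree(7, 7), zero), zero), tree(nil, 7)); no other remaining equation mentions B.
Clash: constants nil and zero differ; no unifier exists.

FAIL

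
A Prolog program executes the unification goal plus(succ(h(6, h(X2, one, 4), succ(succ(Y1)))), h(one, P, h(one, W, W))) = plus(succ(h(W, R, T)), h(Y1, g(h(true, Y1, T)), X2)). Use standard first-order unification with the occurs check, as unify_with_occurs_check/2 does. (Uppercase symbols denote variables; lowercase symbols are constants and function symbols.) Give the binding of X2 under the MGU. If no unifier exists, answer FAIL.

h(one, 6, 6)

Decompose plus/2: succ(h(6, h(X2, one, 4), succ(succ(Y1)))) = succ(h(W, R, T)),  h(one, P, h(one, W, W)) = h(Y1, g(h(true, Y1, T)), X2).
Decompose succ/1: h(6, h(X2, one, 4), succ(succ(Y1))) = h(W, R, T).
Decompose h/3: 6 = W,  h(X2, one, 4) = R,  succ(succ(Y1)) = T.
Bind W := 6; substituting into the one remaining equation that mentions W gives: h(one, P, h(one, 6, 6)) = h(Y1, g(h(true, Y1, T)), X2).
Bind R := h(X2, one, 4); no other remaining equation mentions R.
Bind T := succ(succ(Y1)); substituting into the remaining equation gives: h(one, P, h(one, 6, 6)) = h(Y1, g(h(true, Y1, succ(succ(Y1)))), X2).
Decompose h/3: one = Y1,  P = g(h(true, Y1, succ(succ(Y1)))),  h(one, 6, 6) = X2.
Bind Y1 := one; substituting into the one remaining equation that mentions Y1 gives: P = g(h(true, one, succ(succ(one)))). Substituting into the earlier binding gives T := succ(succ(one)).
Bind P := g(h(true, one, succ(succ(one)))); no other remaining equation mentions P.
Bind X2 := h(one, 6, 6). Substituting into the earlier binding gives R := h(h(one, 6, 6), one, 4).
MGU = { W -> 6, R -> h(h(one, 6, 6), one, 4), T -> succ(succ(one)), Y1 -> one, P -> g(h(true, one, succ(succ(one)))), X2 -> h(one, 6, 6) }, so X2 -> h(one, 6, 6).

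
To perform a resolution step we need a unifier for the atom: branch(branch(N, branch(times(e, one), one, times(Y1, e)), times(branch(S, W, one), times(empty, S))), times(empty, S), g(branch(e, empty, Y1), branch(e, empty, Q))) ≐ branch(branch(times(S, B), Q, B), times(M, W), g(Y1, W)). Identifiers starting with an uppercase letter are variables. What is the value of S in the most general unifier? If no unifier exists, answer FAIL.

FAIL

Decompose branch/3: branch(N, branch(times(e, one), one, times(Y1, e)), times(branch(S, W, one), times(empty, S))) ≐ branch(times(S, B), Q, B),  times(empty, S) ≐ times(M, W),  g(branch(e, empty, Y1), branch(e, empty, Q)) ≐ g(Y1, W).
Decompose branch/3: N ≐ times(S, B),  branch(times(e, one), one, times(Y1, e)) ≐ Q,  times(branch(S, W, one), times(empty, S)) ≐ B.
Bind N := times(S, B); no other remaining equation mentions N.
Bind Q := branch(times(e, one), one, times(Y1, e)); substituting into the one remaining equation that mentions Q gives: g(branch(e, empty, Y1), branch(e, empty, branch(times(e, one), one, times(Y1, e)))) ≐ g(Y1, W).
Bind B := times(branch(S, W, one), times(empty, S)); no other remaining equation mentions B. Substituting into the earlier binding gives N := times(S, times(branch(S, W, one), times(empty, S))).
Decompose times/2: empty ≐ M,  S ≐ W.
Bind M := empty; no other remaining equation mentions M.
Bind S := W; no other remaining equation mentions S. Substituting into the earlier bindings gives N := times(W, times(branch(W, W, one), times(empty, W))), B := times(branch(W, W, one), times(empty, W)).
Decompose g/2: branch(e, empty, Y1) ≐ Y1,  branch(e, empty, branch(times(e, one), one, times(Y1, e))) ≐ W.
Occurs check fails: Y1 occurs in branch(e, empty, Y1); the equation Y1 ≐ branch(e, empty, Y1) has no finite solution.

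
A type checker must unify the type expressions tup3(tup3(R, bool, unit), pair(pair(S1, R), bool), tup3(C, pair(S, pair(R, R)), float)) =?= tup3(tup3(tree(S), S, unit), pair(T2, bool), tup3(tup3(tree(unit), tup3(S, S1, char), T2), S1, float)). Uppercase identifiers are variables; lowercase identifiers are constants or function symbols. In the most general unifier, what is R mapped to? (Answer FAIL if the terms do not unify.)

Decompose tup3/3: tup3(R, bool, unit) =?= tup3(tree(S), S, unit),  pair(pair(S1, R), bool) =?= pair(T2, bool),  tup3(C, pair(S, pair(R, R)), float) =?= tup3(tup3(tree(unit), tup3(S, S1, char), T2), S1, float).
Decompose tup3/3: R =?= tree(S),  bool =?= S,  unit =?= unit.
Bind R := tree(S); substituting into the 2 remaining equations that mention R gives: pair(pair(S1, tree(S)), bool) =?= pair(T2, bool),  tup3(C, pair(S, pair(tree(S), tree(S))), float) =?= tup3(tup3(tree(unit), tup3(S, S1, char), T2), S1, float).
Bind S := bool; substituting into the 2 remaining equations that mention S gives: pair(pair(S1, tree(bool)), bool) =?= pair(T2, bool),  tup3(C, pair(bool, pair(tree(bool), tree(bool))), float) =?= tup3(tup3(tree(unit), tup3(bool, S1, char), T2), S1, float). Substituting into the earlier binding gives R := tree(bool).
Delete trivial equation unit =?= unit.
Decompose pair/2: pair(S1, tree(bool)) =?= T2,  bool =?= bool.
Bind T2 := pair(S1, tree(bool)); substituting into the one remaining equation that mentions T2 gives: tup3(C, pair(bool, pair(tree(bool), tree(bool))), float) =?= tup3(tup3(tree(unit), tup3(bool, S1, char), pair(S1, tree(bool))), S1, float).
Delete trivial equation bool =?= bool.
Decompose tup3/3: C =?= tup3(tree(unit), tup3(bool, S1, char), pair(S1, tree(bool))),  pair(bool, pair(tree(bool), tree(bool))) =?= S1,  float =?= float.
Bind C := tup3(tree(unit), tup3(bool, S1, char), pair(S1, tree(bool))); no other remaining equation mentions C.
Bind S1 := pair(bool, pair(tree(bool), tree(bool))); no other remaining equation mentions S1. Substituting into the earlier bindings gives T2 := pair(pair(bool, pair(tree(bool), tree(bool))), tree(bool)), C := tup3(tree(unit), tup3(bool, pair(bool, pair(tree(bool), tree(bool))), char), pair(pair(bool, pair(tree(bool), tree(bool))), tree(bool))).
Delete trivial equation float =?= float.
MGU = { R -> tree(bool), S -> bool, T2 -> pair(pair(bool, pair(tree(bool), tree(bool))), tree(bool)), C -> tup3(tree(unit), tup3(bool, pair(bool, pair(tree(bool), tree(bool))), char), pair(pair(bool, pair(tree(bool), tree(bool))), tree(bool))), S1 -> pair(bool, pair(tree(bool), tree(bool))) }, so R -> tree(bool).

tree(bool)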